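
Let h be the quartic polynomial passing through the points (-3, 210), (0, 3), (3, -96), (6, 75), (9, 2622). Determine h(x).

h(x) = x^4 - 5x^3 - 3x^2 - 6x + 3

Using the Lagrange interpolation formula with nodes -3, 0, 3, 6, 9:
  L_0(x) = x(x - 3)(x - 6)(x - 9) / 1944
  L_1(x) = (x + 3)(x - 3)(x - 6)(x - 9) / -486
  L_2(x) = (x + 3)x(x - 6)(x - 9) / 324
  L_3(x) = (x + 3)x(x - 3)(x - 9) / -486
  L_4(x) = (x + 3)x(x - 3)(x - 6) / 1944
Then h(x) = 210·L_0(x) + 3·L_1(x) - 96·L_2(x) + 75·L_3(x) + 2622·L_4(x).
Expanding and collecting terms gives h(x) = x⁴ - 5x³ - 3x² - 6x + 3.
Check: h(0) = 3. ✓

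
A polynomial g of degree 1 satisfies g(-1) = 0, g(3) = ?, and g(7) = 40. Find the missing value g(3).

The 2 known points determine the degree-1 polynomial uniquely.
Write g(t) = at + b. Substituting each data point gives a linear system:
  -a + b = 0
  7a + b = 40
Solving the system yields a = 5, b = 5.
So g(t) = 5t + 5.
Then g(3) = 20.

20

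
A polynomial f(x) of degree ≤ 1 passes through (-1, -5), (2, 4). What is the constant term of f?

-2

Write f(x) = ax + b. Substituting each data point gives a linear system:
  -a + b = -5
  2a + b = 4
Solving the system yields a = 3, b = -2.
So f(x) = 3x - 2.
The constant term is -2.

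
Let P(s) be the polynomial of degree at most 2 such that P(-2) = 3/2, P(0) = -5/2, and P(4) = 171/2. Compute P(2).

Write P(s) = as^2 + bs + c. Substituting each data point gives a linear system:
  4a - 2b + c = 3/2
  c = -5/2
  16a + 4b + c = 171/2
Solving the system yields a = 4, b = 6, c = -5/2.
So P(s) = 4s² + 6s - 5/2.
Then P(2) = 51/2.

51/2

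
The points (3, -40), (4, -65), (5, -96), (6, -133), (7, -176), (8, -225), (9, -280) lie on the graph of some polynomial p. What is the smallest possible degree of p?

Forward differences of the values at t = 3, 4, 5, 6, 7, 8, 9:
  p  : -40  -65  -96  -133  -176  -225  -280
  Δ  : -25  -31  -37  -43  -49  -55
  Δ^2: -6  -6  -6  -6  -6
  Δ^3: 0  0  0  0
  Δ^4: 0  0  0
  Δ^5: 0  0
  Δ^6: 0
The second differences are constant (-6) and nonzero, while all higher differences vanish, so the minimal degree is 2.

2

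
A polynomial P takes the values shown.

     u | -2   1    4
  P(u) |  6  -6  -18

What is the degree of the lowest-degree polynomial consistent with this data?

1

Forward differences of the values at u = -2, 1, 4:
  P  : 6  -6  -18
  Δ  : -12  -12
  Δ^2: 0
The first differences are constant (-12) and nonzero, while all higher differences vanish, so the minimal degree is 1.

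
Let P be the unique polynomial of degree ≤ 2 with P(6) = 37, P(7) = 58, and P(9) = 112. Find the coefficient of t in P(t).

Write P(t) = at^2 + bt + c. Substituting each data point gives a linear system:
  36a + 6b + c = 37
  49a + 7b + c = 58
  81a + 9b + c = 112
Solving the system yields a = 2, b = -5, c = -5.
So P(t) = 2t^2 - 5t - 5.
The coefficient of t is -5.

-5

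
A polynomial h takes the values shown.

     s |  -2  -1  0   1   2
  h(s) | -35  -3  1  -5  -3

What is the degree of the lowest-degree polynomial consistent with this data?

3

Forward differences of the values at s = -2, -1, 0, 1, 2:
  h  : -35  -3  1  -5  -3
  Δ  : 32  4  -6  2
  Δ^2: -28  -10  8
  Δ^3: 18  18
  Δ^4: 0
The third differences are constant (18) and nonzero, while all higher differences vanish, so the minimal degree is 3.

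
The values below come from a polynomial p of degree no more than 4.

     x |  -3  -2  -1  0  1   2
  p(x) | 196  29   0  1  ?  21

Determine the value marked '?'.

-4

The 5 known points determine the degree-4 polynomial uniquely.
Write p(x) = ax^4 + bx^3 + cx^2 + dx + e. Substituting each data point gives a linear system:
  81a - 27b + 9c - 3d + e = 196
  16a - 8b + 4c - 2d + e = 29
  a - b + c - d + e = 0
  e = 1
  16a + 8b + 4c + 2d + e = 21
Solving the system yields a = 3, b = 0, c = -6, d = -2, e = 1.
So p(x) = 3x^4 - 6x^2 - 2x + 1.
Then p(1) = -4.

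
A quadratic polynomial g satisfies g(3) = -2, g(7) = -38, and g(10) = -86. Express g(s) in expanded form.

Using the Lagrange interpolation formula with nodes 3, 7, 10:
  L_0(s) = (s - 7)(s - 10) / 28
  L_1(s) = (s - 3)(s - 10) / -12
  L_2(s) = (s - 3)(s - 7) / 21
Then g(s) = -2·L_0(s) - 38·L_1(s) - 86·L_2(s).
Expanding and collecting terms gives g(s) = -s² + s + 4.
Check: g(3) = -2. ✓

g(s) = -s^2 + s + 4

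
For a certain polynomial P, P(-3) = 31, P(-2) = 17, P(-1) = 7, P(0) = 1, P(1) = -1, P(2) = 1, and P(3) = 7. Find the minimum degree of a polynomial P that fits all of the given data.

2

Forward differences of the values at u = -3, -2, -1, 0, 1, 2, 3:
  P  : 31  17  7  1  -1  1  7
  Δ  : -14  -10  -6  -2  2  6
  Δ^2: 4  4  4  4  4
  Δ^3: 0  0  0  0
  Δ^4: 0  0  0
  Δ^5: 0  0
  Δ^6: 0
The second differences are constant (4) and nonzero, while all higher differences vanish, so the minimal degree is 2.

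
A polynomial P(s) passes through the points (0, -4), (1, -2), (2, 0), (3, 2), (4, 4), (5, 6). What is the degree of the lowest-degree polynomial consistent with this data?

Forward differences of the values at s = 0, 1, 2, 3, 4, 5:
  P  : -4  -2  0  2  4  6
  Δ  : 2  2  2  2  2
  Δ^2: 0  0  0  0
  Δ^3: 0  0  0
  Δ^4: 0  0
  Δ^5: 0
The first differences are constant (2) and nonzero, while all higher differences vanish, so the minimal degree is 1.

1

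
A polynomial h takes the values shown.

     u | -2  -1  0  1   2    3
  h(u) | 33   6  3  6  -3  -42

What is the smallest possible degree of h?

Forward differences of the values at u = -2, -1, 0, 1, 2, 3:
  h  : 33  6  3  6  -3  -42
  Δ  : -27  -3  3  -9  -39
  Δ^2: 24  6  -12  -30
  Δ^3: -18  -18  -18
  Δ^4: 0  0
  Δ^5: 0
The third differences are constant (-18) and nonzero, while all higher differences vanish, so the minimal degree is 3.

3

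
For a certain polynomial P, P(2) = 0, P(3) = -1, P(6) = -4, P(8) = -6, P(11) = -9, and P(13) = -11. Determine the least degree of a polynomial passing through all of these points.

1

Divided differences on the nodes 2, 3, 6, 8, 11, 13:
  order 0: 0  -1  -4  -6  -9  -11
  order 1: -1  -1  -1  -1  -1
  order 2: 0  0  0  0
  order 3: 0  0  0
  order 4: 0  0
  order 5: 0
The order-1 divided differences are all -1 (nonzero) and every higher order vanishes, so the data lies on a polynomial of degree exactly 1.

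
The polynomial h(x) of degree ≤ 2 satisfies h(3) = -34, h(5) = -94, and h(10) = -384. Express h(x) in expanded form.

h(x) = -4x^2 + 2x - 4

Write h(x) = ax^2 + bx + c. Substituting each data point gives a linear system:
  9a + 3b + c = -34
  25a + 5b + c = -94
  100a + 10b + c = -384
Solving the system yields a = -4, b = 2, c = -4.
So h(x) = -4x^2 + 2x - 4.
Check: h(10) = -384. ✓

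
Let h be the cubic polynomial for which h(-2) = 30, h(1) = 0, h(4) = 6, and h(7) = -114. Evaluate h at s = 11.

Write h(s) = as^3 + bs^2 + cs + d. Substituting each data point gives a linear system:
  -8a + 4b - 2c + d = 30
  a + b + c + d = 0
  64a + 16b + 4c + d = 6
  343a + 49b + 7c + d = -114
Solving the system yields a = -1, b = 5, c = -2, d = -2.
So h(s) = -s^3 + 5s^2 - 2s - 2.
Then h(11) = -750.

-750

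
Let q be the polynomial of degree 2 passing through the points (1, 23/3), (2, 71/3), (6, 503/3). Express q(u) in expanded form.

q(u) = 4u^2 + 4u - 1/3

Write q(u) = au^2 + bu + c. Substituting each data point gives a linear system:
  a + b + c = 23/3
  4a + 2b + c = 71/3
  36a + 6b + c = 503/3
Solving the system yields a = 4, b = 4, c = -1/3.
So q(u) = 4u^2 + 4u - 1/3.
Check: q(2) = 71/3. ✓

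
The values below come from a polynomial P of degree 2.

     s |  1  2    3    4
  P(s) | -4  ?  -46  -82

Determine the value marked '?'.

-20

The 3 known points determine the degree-2 polynomial uniquely.
Write P(s) = as^2 + bs + c. Substituting each data point gives a linear system:
  a + b + c = -4
  9a + 3b + c = -46
  16a + 4b + c = -82
Solving the system yields a = -5, b = -1, c = 2.
So P(s) = -5s² - s + 2.
Then P(2) = -20.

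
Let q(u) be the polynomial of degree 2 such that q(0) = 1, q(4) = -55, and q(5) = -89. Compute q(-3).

Using the Lagrange interpolation formula with nodes 0, 4, 5:
  L_0(u) = (u - 4)(u - 5) / 20
  L_1(u) = u(u - 5) / -4
  L_2(u) = u(u - 4) / 5
Then q(u) = 1·L_0(u) - 55·L_1(u) - 89·L_2(u).
Expanding and collecting terms gives q(u) = -4u² + 2u + 1.
Evaluating at u = -3: q(-3) = -41.

-41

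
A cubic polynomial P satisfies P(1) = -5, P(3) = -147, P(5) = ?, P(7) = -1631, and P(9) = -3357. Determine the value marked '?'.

On equispaced nodes a degree-3 polynomial has vanishing fourth forward difference, so
  P(1) - 4·P(3) + 6·P(5) - 4·P(7) + P(9) = 0.
Substituting the known values and solving for P(5):
  6·P(5) = -3750
  P(5) = -625.

-625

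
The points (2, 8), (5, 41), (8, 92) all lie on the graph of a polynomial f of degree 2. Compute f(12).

Write f(x) = ax^2 + bx + c. Substituting each data point gives a linear system:
  4a + 2b + c = 8
  25a + 5b + c = 41
  64a + 8b + c = 92
Solving the system yields a = 1, b = 4, c = -4.
So f(x) = x^2 + 4x - 4.
Then f(12) = 188.

188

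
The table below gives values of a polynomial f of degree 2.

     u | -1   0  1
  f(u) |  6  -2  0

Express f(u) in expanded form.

f(u) = 5u^2 - 3u - 2

Using the Lagrange interpolation formula with nodes -1, 0, 1:
  L_0(u) = u(u - 1) / 2
  L_1(u) = (u + 1)(u - 1) / -1
  L_2(u) = (u + 1)u / 2
Then f(u) = 6·L_0(u) - 2·L_1(u) + 0·L_2(u).
Expanding and collecting terms gives f(u) = 5u² - 3u - 2.
Check: f(0) = -2. ✓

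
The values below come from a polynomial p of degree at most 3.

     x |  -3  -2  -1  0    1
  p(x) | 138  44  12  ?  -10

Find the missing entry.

6

The 4 known points determine the degree-3 polynomial uniquely.
Write p(x) = ax^3 + bx^2 + cx + d. Substituting each data point gives a linear system:
  -27a + 9b - 3c + d = 138
  -8a + 4b - 2c + d = 44
  -a + b - c + d = 12
  a + b + c + d = -10
Solving the system yields a = -6, b = -5, c = -5, d = 6.
So p(x) = -6x³ - 5x² - 5x + 6.
Then p(0) = 6.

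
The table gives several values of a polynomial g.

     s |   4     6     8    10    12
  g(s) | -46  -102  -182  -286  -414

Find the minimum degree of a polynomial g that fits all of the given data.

2

Forward differences of the values at s = 4, 6, 8, 10, 12:
  g  : -46  -102  -182  -286  -414
  Δ  : -56  -80  -104  -128
  Δ^2: -24  -24  -24
  Δ^3: 0  0
  Δ^4: 0
The second differences are constant (-24) and nonzero, while all higher differences vanish, so the minimal degree is 2.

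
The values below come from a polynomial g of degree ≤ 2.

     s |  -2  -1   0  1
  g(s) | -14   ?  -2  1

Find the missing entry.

-7

The 3 known points determine the degree-2 polynomial uniquely.
Write g(s) = as^2 + bs + c. Substituting each data point gives a linear system:
  4a - 2b + c = -14
  c = -2
  a + b + c = 1
Solving the system yields a = -1, b = 4, c = -2.
So g(s) = -s^2 + 4s - 2.
Then g(-1) = -7.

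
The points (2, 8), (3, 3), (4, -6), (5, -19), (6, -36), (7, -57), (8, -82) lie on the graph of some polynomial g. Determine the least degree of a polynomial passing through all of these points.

2

Forward differences of the values at s = 2, 3, 4, 5, 6, 7, 8:
  g  : 8  3  -6  -19  -36  -57  -82
  Δ  : -5  -9  -13  -17  -21  -25
  Δ^2: -4  -4  -4  -4  -4
  Δ^3: 0  0  0  0
  Δ^4: 0  0  0
  Δ^5: 0  0
  Δ^6: 0
The second differences are constant (-4) and nonzero, while all higher differences vanish, so the minimal degree is 2.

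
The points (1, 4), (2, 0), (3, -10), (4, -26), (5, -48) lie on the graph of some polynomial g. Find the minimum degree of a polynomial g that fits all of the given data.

2

Forward differences of the values at t = 1, 2, 3, 4, 5:
  g  : 4  0  -10  -26  -48
  Δ  : -4  -10  -16  -22
  Δ^2: -6  -6  -6
  Δ^3: 0  0
  Δ^4: 0
The second differences are constant (-6) and nonzero, while all higher differences vanish, so the minimal degree is 2.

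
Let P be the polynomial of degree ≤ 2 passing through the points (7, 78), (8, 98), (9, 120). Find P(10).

144

Write P(u) = au^2 + bu + c. Substituting each data point gives a linear system:
  49a + 7b + c = 78
  64a + 8b + c = 98
  81a + 9b + c = 120
Solving the system yields a = 1, b = 5, c = -6.
So P(u) = u^2 + 5u - 6.
Then P(10) = 144.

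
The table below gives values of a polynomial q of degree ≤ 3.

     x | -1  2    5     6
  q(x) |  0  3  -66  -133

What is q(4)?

Using the Lagrange interpolation formula with nodes -1, 2, 5, 6:
  L_0(x) = (x - 2)(x - 5)(x - 6) / -126
  L_1(x) = (x + 1)(x - 5)(x - 6) / 36
  L_2(x) = (x + 1)(x - 2)(x - 6) / -18
  L_3(x) = (x + 1)(x - 2)(x - 5) / 28
Then q(x) = 0·L_0(x) + 3·L_1(x) - 66·L_2(x) - 133·L_3(x).
Expanding and collecting terms gives q(x) = -x^3 + 2x^2 + 2x - 1.
Evaluating at x = 4: q(4) = -25.

-25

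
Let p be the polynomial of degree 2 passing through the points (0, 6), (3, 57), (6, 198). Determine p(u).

p(u) = 5u^2 + 2u + 6

Write p(u) = au^2 + bu + c. Substituting each data point gives a linear system:
  c = 6
  9a + 3b + c = 57
  36a + 6b + c = 198
Solving the system yields a = 5, b = 2, c = 6.
So p(u) = 5u^2 + 2u + 6.
Check: p(6) = 198. ✓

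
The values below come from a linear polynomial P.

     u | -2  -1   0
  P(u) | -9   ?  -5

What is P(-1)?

On equispaced nodes a degree-1 polynomial has vanishing second forward difference, so
  P(-2) - 2·P(-1) + P(0) = 0.
Substituting the known values and solving for P(-1):
  -2·P(-1) = 14
  P(-1) = -7.

-7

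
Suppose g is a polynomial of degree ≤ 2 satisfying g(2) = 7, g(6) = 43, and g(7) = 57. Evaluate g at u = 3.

13

Using the Lagrange interpolation formula with nodes 2, 6, 7:
  L_0(u) = (u - 6)(u - 7) / 20
  L_1(u) = (u - 2)(u - 7) / -4
  L_2(u) = (u - 2)(u - 6) / 5
Then g(u) = 7·L_0(u) + 43·L_1(u) + 57·L_2(u).
Expanding and collecting terms gives g(u) = u² + u + 1.
Evaluating at u = 3: g(3) = 13.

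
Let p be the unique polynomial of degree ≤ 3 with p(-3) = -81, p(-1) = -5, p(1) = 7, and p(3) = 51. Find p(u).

Using the Lagrange interpolation formula with nodes -3, -1, 1, 3:
  L_0(u) = (u + 1)(u - 1)(u - 3) / -48
  L_1(u) = (u + 3)(u - 1)(u - 3) / 16
  L_2(u) = (u + 3)(u + 1)(u - 3) / -16
  L_3(u) = (u + 3)(u + 1)(u - 1) / 48
Then p(u) = -81·L_0(u) - 5·L_1(u) + 7·L_2(u) + 51·L_3(u).
Expanding and collecting terms gives p(u) = 2u³ - 2u² + 4u + 3.
Check: p(3) = 51. ✓

p(u) = 2u^3 - 2u^2 + 4u + 3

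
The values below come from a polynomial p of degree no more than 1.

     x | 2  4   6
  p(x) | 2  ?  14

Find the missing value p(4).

The 2 known points determine the degree-1 polynomial uniquely.
Write p(x) = ax + b. Substituting each data point gives a linear system:
  2a + b = 2
  6a + b = 14
Solving the system yields a = 3, b = -4.
So p(x) = 3x - 4.
Then p(4) = 8.

8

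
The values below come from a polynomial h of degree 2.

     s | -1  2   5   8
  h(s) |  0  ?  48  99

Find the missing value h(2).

15

The 3 known points determine the degree-2 polynomial uniquely.
Write h(s) = as^2 + bs + c. Substituting each data point gives a linear system:
  a - b + c = 0
  25a + 5b + c = 48
  64a + 8b + c = 99
Solving the system yields a = 1, b = 4, c = 3.
So h(s) = s² + 4s + 3.
Then h(2) = 15.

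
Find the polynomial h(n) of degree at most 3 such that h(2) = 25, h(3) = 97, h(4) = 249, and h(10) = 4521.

Write h(n) = an^3 + bn^2 + cn + d. Substituting each data point gives a linear system:
  8a + 4b + 2c + d = 25
  27a + 9b + 3c + d = 97
  64a + 16b + 4c + d = 249
  1000a + 100b + 10c + d = 4521
Solving the system yields a = 5, b = -5, c = 2, d = 1.
So h(n) = 5n^3 - 5n^2 + 2n + 1.
Check: h(3) = 97. ✓

h(n) = 5n^3 - 5n^2 + 2n + 1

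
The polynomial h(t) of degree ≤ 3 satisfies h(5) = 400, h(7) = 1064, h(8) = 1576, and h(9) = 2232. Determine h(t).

h(t) = 3t^3 + 5t

Write h(t) = at^3 + bt^2 + ct + d. Substituting each data point gives a linear system:
  125a + 25b + 5c + d = 400
  343a + 49b + 7c + d = 1064
  512a + 64b + 8c + d = 1576
  729a + 81b + 9c + d = 2232
Solving the system yields a = 3, b = 0, c = 5, d = 0.
So h(t) = 3t³ + 5t.
Check: h(8) = 1576. ✓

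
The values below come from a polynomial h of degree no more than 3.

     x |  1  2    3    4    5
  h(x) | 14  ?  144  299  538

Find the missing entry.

On equispaced nodes a degree-3 polynomial has vanishing fourth forward difference, so
  h(1) - 4·h(2) + 6·h(3) - 4·h(4) + h(5) = 0.
Substituting the known values and solving for h(2):
  -4·h(2) = -220
  h(2) = 55.

55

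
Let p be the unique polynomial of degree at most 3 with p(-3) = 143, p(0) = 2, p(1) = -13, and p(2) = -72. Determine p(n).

p(n) = -6n^3 - 4n^2 - 5n + 2

Write p(n) = an^3 + bn^2 + cn + d. Substituting each data point gives a linear system:
  -27a + 9b - 3c + d = 143
  d = 2
  a + b + c + d = -13
  8a + 4b + 2c + d = -72
Solving the system yields a = -6, b = -4, c = -5, d = 2.
So p(n) = -6n^3 - 4n^2 - 5n + 2.
Check: p(2) = -72. ✓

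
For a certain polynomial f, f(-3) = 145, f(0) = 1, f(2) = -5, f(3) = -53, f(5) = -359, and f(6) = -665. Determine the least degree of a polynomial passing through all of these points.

Divided differences on the nodes -3, 0, 2, 3, 5, 6:
  order 0: 145  1  -5  -53  -359  -665
  order 1: -48  -3  -48  -153  -306
  order 2: 9  -15  -35  -51
  order 3: -4  -4  -4
  order 4: 0  0
  order 5: 0
The order-3 divided differences are all -4 (nonzero) and every higher order vanishes, so the data lies on a polynomial of degree exactly 3.

3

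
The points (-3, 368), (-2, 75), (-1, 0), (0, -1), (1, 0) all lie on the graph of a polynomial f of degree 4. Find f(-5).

2544

Using the Lagrange interpolation formula with nodes -3, -2, -1, 0, 1:
  L_0(x) = (x + 2)(x + 1)x(x - 1) / 24
  L_1(x) = (x + 3)(x + 1)x(x - 1) / -6
  L_2(x) = (x + 3)(x + 2)x(x - 1) / 4
  L_3(x) = (x + 3)(x + 2)(x + 1)(x - 1) / -6
  L_4(x) = (x + 3)(x + 2)(x + 1)x / 24
Then f(x) = 368·L_0(x) + 75·L_1(x) + 0·L_2(x) - 1·L_3(x) + 0·L_4(x).
Expanding and collecting terms gives f(x) = 3x⁴ - 6x³ - 2x² + 6x - 1.
Evaluating at x = -5: f(-5) = 2544.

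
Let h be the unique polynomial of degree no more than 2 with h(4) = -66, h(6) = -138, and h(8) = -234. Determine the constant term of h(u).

6

Write h(u) = au^2 + bu + c. Substituting each data point gives a linear system:
  16a + 4b + c = -66
  36a + 6b + c = -138
  64a + 8b + c = -234
Solving the system yields a = -3, b = -6, c = 6.
So h(u) = -3u^2 - 6u + 6.
The constant term is 6.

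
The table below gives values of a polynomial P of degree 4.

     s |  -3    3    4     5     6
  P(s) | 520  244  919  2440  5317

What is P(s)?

Write P(s) = as^4 + bs^3 + cs^2 + ds + e. Substituting each data point gives a linear system:
  81a - 27b + 9c - 3d + e = 520
  81a + 27b + 9c + 3d + e = 244
  256a + 64b + 16c + 4d + e = 919
  625a + 125b + 25c + 5d + e = 2440
  1296a + 216b + 36c + 6d + e = 5317
Solving the system yields a = 5, b = -5, c = -2, d = -1, e = -5.
So P(s) = 5s^4 - 5s^3 - 2s^2 - s - 5.
Check: P(5) = 2440. ✓

P(s) = 5s^4 - 5s^3 - 2s^2 - s - 5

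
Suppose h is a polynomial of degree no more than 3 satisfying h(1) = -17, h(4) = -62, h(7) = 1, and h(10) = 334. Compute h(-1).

-7

Write h(s) = as^3 + bs^2 + cs + d. Substituting each data point gives a linear system:
  a + b + c + d = -17
  64a + 16b + 4c + d = -62
  343a + 49b + 7c + d = 1
  1000a + 100b + 10c + d = 334
Solving the system yields a = 1, b = -6, c = -6, d = -6.
So h(s) = s^3 - 6s^2 - 6s - 6.
Then h(-1) = -7.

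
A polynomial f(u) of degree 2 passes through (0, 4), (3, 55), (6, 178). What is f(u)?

f(u) = 4u^2 + 5u + 4

Write f(u) = au^2 + bu + c. Substituting each data point gives a linear system:
  c = 4
  9a + 3b + c = 55
  36a + 6b + c = 178
Solving the system yields a = 4, b = 5, c = 4.
So f(u) = 4u² + 5u + 4.
Check: f(6) = 178. ✓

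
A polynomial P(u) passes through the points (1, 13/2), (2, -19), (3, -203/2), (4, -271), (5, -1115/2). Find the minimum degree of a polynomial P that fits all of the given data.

3

Forward differences of the values at u = 1, 2, 3, 4, 5:
  P  : 13/2  -19  -203/2  -271  -1115/2
  Δ  : -51/2  -165/2  -339/2  -573/2
  Δ^2: -57  -87  -117
  Δ^3: -30  -30
  Δ^4: 0
The third differences are constant (-30) and nonzero, while all higher differences vanish, so the minimal degree is 3.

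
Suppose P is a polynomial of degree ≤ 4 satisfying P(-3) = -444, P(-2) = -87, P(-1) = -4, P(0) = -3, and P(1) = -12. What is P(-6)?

Forward differences of the values at u = -3, -2, -1, 0, 1:
  P  : -444  -87  -4  -3  -12
  Δ  : 357  83  1  -9
  Δ^2: -274  -82  -10
  Δ^3: 192  72
  Δ^4: -120
The fourth differences are constant, confirming degree 4.
Interpolating (Newton forward form) and evaluating at u = -6 gives P(-6) = -6879.

-6879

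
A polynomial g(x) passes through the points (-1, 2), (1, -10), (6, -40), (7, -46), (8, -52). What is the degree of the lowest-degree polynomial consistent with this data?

Divided differences on the nodes -1, 1, 6, 7, 8:
  order 0: 2  -10  -40  -46  -52
  order 1: -6  -6  -6  -6
  order 2: 0  0  0
  order 3: 0  0
  order 4: 0
The order-1 divided differences are all -6 (nonzero) and every higher order vanishes, so the data lies on a polynomial of degree exactly 1.

1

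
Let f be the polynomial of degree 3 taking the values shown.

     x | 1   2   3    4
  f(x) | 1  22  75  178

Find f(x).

Using the Lagrange interpolation formula with nodes 1, 2, 3, 4:
  L_0(x) = (x - 2)(x - 3)(x - 4) / -6
  L_1(x) = (x - 1)(x - 3)(x - 4) / 2
  L_2(x) = (x - 1)(x - 2)(x - 4) / -2
  L_3(x) = (x - 1)(x - 2)(x - 3) / 6
Then f(x) = 1·L_0(x) + 22·L_1(x) + 75·L_2(x) + 178·L_3(x).
Expanding and collecting terms gives f(x) = 3x³ - 2x² + 6x - 6.
Check: f(4) = 178. ✓

f(x) = 3x^3 - 2x^2 + 6x - 6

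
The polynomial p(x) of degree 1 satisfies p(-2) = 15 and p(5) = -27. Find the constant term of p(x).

3

Write p(x) = ax + b. Substituting each data point gives a linear system:
  -2a + b = 15
  5a + b = -27
Solving the system yields a = -6, b = 3.
So p(x) = -6x + 3.
The constant term is 3.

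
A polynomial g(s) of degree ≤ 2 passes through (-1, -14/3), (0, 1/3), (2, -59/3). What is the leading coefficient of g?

Write g(s) = as^2 + bs + c. Substituting each data point gives a linear system:
  a - b + c = -14/3
  c = 1/3
  4a + 2b + c = -59/3
Solving the system yields a = -5, b = 0, c = 1/3.
So g(s) = -5s^2 + 1/3.
The leading coefficient is -5.

-5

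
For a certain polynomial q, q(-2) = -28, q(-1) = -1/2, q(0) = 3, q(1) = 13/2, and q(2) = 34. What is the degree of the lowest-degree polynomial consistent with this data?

3

Forward differences of the values at u = -2, -1, 0, 1, 2:
  q  : -28  -1/2  3  13/2  34
  Δ  : 55/2  7/2  7/2  55/2
  Δ^2: -24  0  24
  Δ^3: 24  24
  Δ^4: 0
The third differences are constant (24) and nonzero, while all higher differences vanish, so the minimal degree is 3.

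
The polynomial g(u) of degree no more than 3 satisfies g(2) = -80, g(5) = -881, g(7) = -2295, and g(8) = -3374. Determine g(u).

Using the Lagrange interpolation formula with nodes 2, 5, 7, 8:
  L_0(u) = (u - 5)(u - 7)(u - 8) / -90
  L_1(u) = (u - 2)(u - 7)(u - 8) / 18
  L_2(u) = (u - 2)(u - 5)(u - 8) / -10
  L_3(u) = (u - 2)(u - 5)(u - 7) / 18
Then g(u) = -80·L_0(u) - 881·L_1(u) - 2295·L_2(u) - 3374·L_3(u).
Expanding and collecting terms gives g(u) = -6u^3 - 4u^2 - 5u - 6.
Check: g(2) = -80. ✓

g(u) = -6u^3 - 4u^2 - 5u - 6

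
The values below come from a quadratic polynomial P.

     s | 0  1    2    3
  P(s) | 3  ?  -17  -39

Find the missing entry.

-3

The 3 known points determine the degree-2 polynomial uniquely.
Write P(s) = as^2 + bs + c. Substituting each data point gives a linear system:
  c = 3
  4a + 2b + c = -17
  9a + 3b + c = -39
Solving the system yields a = -4, b = -2, c = 3.
So P(s) = -4s² - 2s + 3.
Then P(1) = -3.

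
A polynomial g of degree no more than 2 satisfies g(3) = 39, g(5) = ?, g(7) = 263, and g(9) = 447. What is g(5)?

127

The 3 known points determine the degree-2 polynomial uniquely.
Write g(n) = an^2 + bn + c. Substituting each data point gives a linear system:
  9a + 3b + c = 39
  49a + 7b + c = 263
  81a + 9b + c = 447
Solving the system yields a = 6, b = -4, c = -3.
So g(n) = 6n^2 - 4n - 3.
Then g(5) = 127.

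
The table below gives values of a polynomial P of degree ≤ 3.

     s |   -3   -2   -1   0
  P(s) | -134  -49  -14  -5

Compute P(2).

31

Write P(s) = as^3 + bs^2 + cs + d. Substituting each data point gives a linear system:
  -27a + 9b - 3c + d = -134
  -8a + 4b - 2c + d = -49
  -a + b - c + d = -14
  d = -5
Solving the system yields a = 4, b = -1, c = 4, d = -5.
So P(s) = 4s^3 - s^2 + 4s - 5.
Then P(2) = 31.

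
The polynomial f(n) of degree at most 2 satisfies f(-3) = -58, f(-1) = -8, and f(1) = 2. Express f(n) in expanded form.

Write f(n) = an^2 + bn + c. Substituting each data point gives a linear system:
  9a - 3b + c = -58
  a - b + c = -8
  a + b + c = 2
Solving the system yields a = -5, b = 5, c = 2.
So f(n) = -5n^2 + 5n + 2.
Check: f(-3) = -58. ✓

f(n) = -5n^2 + 5n + 2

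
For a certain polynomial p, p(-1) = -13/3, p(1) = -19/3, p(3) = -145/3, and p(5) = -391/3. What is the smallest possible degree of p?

2

Forward differences of the values at x = -1, 1, 3, 5:
  p  : -13/3  -19/3  -145/3  -391/3
  Δ  : -2  -42  -82
  Δ^2: -40  -40
  Δ^3: 0
The second differences are constant (-40) and nonzero, while all higher differences vanish, so the minimal degree is 2.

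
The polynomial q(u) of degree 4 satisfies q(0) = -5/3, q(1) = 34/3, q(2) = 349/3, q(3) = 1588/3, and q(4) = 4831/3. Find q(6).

23809/3

Forward differences of the values at u = 0, 1, 2, 3, 4:
  q  : -5/3  34/3  349/3  1588/3  4831/3
  Δ  : 13  105  413  1081
  Δ^2: 92  308  668
  Δ^3: 216  360
  Δ^4: 144
The fourth differences are constant, confirming degree 4.
Interpolating (Newton forward form) and evaluating at u = 6 gives q(6) = 23809/3.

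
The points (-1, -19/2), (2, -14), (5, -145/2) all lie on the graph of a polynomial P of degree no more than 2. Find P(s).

Write P(s) = as^2 + bs + c. Substituting each data point gives a linear system:
  a - b + c = -19/2
  4a + 2b + c = -14
  25a + 5b + c = -145/2
Solving the system yields a = -3, b = 3/2, c = -5.
So P(s) = -3s^2 + (3/2)s - 5.
Check: P(5) = -145/2. ✓

P(s) = -3s^2 + (3/2)s - 5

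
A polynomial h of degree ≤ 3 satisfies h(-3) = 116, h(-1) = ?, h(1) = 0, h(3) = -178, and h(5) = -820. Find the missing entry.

2

The 4 known points determine the degree-3 polynomial uniquely.
Write h(x) = ax^3 + bx^2 + cx + d. Substituting each data point gives a linear system:
  -27a + 9b - 3c + d = 116
  a + b + c + d = 0
  27a + 9b + 3c + d = -178
  125a + 25b + 5c + d = -820
Solving the system yields a = -6, b = -4, c = 5, d = 5.
So h(x) = -6x^3 - 4x^2 + 5x + 5.
Then h(-1) = 2.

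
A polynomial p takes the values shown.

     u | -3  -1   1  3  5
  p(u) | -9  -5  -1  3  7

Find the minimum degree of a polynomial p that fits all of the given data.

Forward differences of the values at u = -3, -1, 1, 3, 5:
  p  : -9  -5  -1  3  7
  Δ  : 4  4  4  4
  Δ^2: 0  0  0
  Δ^3: 0  0
  Δ^4: 0
The first differences are constant (4) and nonzero, while all higher differences vanish, so the minimal degree is 1.

1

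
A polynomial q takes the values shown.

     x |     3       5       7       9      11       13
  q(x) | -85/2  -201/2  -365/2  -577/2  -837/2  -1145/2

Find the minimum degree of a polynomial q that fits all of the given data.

2

Forward differences of the values at x = 3, 5, 7, 9, 11, 13:
  q  : -85/2  -201/2  -365/2  -577/2  -837/2  -1145/2
  Δ  : -58  -82  -106  -130  -154
  Δ^2: -24  -24  -24  -24
  Δ^3: 0  0  0
  Δ^4: 0  0
  Δ^5: 0
The second differences are constant (-24) and nonzero, while all higher differences vanish, so the minimal degree is 2.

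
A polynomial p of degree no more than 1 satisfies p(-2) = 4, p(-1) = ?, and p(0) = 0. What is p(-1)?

The 2 known points determine the degree-1 polynomial uniquely.
Write p(s) = as + b. Substituting each data point gives a linear system:
  -2a + b = 4
  b = 0
Solving the system yields a = -2, b = 0.
So p(s) = -2s.
Then p(-1) = 2.

2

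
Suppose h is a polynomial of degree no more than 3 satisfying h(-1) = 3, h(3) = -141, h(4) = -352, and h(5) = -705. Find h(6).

Using the Lagrange interpolation formula with nodes -1, 3, 4, 5:
  L_0(n) = (n - 3)(n - 4)(n - 5) / -120
  L_1(n) = (n + 1)(n - 4)(n - 5) / 8
  L_2(n) = (n + 1)(n - 3)(n - 5) / -5
  L_3(n) = (n + 1)(n - 3)(n - 4) / 12
Then h(n) = 3·L_0(n) - 141·L_1(n) - 352·L_2(n) - 705·L_3(n).
Expanding and collecting terms gives h(n) = -6n^3 + n^2 + 4n.
Evaluating at n = 6: h(6) = -1236.

-1236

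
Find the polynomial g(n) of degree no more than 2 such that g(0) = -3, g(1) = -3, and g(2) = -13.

Write g(n) = an^2 + bn + c. Substituting each data point gives a linear system:
  c = -3
  a + b + c = -3
  4a + 2b + c = -13
Solving the system yields a = -5, b = 5, c = -3.
So g(n) = -5n^2 + 5n - 3.
Check: g(2) = -13. ✓

g(n) = -5n^2 + 5n - 3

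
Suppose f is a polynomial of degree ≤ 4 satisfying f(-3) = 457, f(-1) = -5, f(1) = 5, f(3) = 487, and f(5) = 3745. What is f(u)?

f(u) = 6u^4 - u^2 + 5u - 5

Write f(u) = au^4 + bu^3 + cu^2 + du + e. Substituting each data point gives a linear system:
  81a - 27b + 9c - 3d + e = 457
  a - b + c - d + e = -5
  a + b + c + d + e = 5
  81a + 27b + 9c + 3d + e = 487
  625a + 125b + 25c + 5d + e = 3745
Solving the system yields a = 6, b = 0, c = -1, d = 5, e = -5.
So f(u) = 6u^4 - u^2 + 5u - 5.
Check: f(1) = 5. ✓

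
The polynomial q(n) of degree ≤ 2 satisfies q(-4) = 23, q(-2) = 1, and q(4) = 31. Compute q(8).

Write q(n) = an^2 + bn + c. Substituting each data point gives a linear system:
  16a - 4b + c = 23
  4a - 2b + c = 1
  16a + 4b + c = 31
Solving the system yields a = 2, b = 1, c = -5.
So q(n) = 2n^2 + n - 5.
Then q(8) = 131.

131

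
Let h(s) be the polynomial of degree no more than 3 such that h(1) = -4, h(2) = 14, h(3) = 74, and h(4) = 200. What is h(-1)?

-10

Write h(s) = as^3 + bs^2 + cs + d. Substituting each data point gives a linear system:
  a + b + c + d = -4
  8a + 4b + 2c + d = 14
  27a + 9b + 3c + d = 74
  64a + 16b + 4c + d = 200
Solving the system yields a = 4, b = -3, c = -1, d = -4.
So h(s) = 4s³ - 3s² - s - 4.
Then h(-1) = -10.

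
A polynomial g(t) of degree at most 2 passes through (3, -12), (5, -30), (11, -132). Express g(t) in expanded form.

g(t) = -t^2 - t

Write g(t) = at^2 + bt + c. Substituting each data point gives a linear system:
  9a + 3b + c = -12
  25a + 5b + c = -30
  121a + 11b + c = -132
Solving the system yields a = -1, b = -1, c = 0.
So g(t) = -t^2 - t.
Check: g(3) = -12. ✓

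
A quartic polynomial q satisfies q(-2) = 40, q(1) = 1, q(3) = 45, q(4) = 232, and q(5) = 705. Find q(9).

Write q(u) = au^4 + bu^3 + cu^2 + du + e. Substituting each data point gives a linear system:
  16a - 8b + 4c - 2d + e = 40
  a + b + c + d + e = 1
  81a + 27b + 9c + 3d + e = 45
  256a + 64b + 16c + 4d + e = 232
  625a + 125b + 25c + 5d + e = 705
Solving the system yields a = 2, b = -4, c = -3, d = 6, e = 0.
So q(u) = 2u^4 - 4u^3 - 3u^2 + 6u.
Then q(9) = 10017.

10017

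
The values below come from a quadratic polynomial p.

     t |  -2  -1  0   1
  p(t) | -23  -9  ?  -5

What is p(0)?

-3

The 3 known points determine the degree-2 polynomial uniquely.
Write p(t) = at^2 + bt + c. Substituting each data point gives a linear system:
  4a - 2b + c = -23
  a - b + c = -9
  a + b + c = -5
Solving the system yields a = -4, b = 2, c = -3.
So p(t) = -4t^2 + 2t - 3.
Then p(0) = -3.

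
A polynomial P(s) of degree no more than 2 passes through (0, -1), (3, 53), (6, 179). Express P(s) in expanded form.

Using the Lagrange interpolation formula with nodes 0, 3, 6:
  L_0(s) = (s - 3)(s - 6) / 18
  L_1(s) = s(s - 6) / -9
  L_2(s) = s(s - 3) / 18
Then P(s) = -1·L_0(s) + 53·L_1(s) + 179·L_2(s).
Expanding and collecting terms gives P(s) = 4s^2 + 6s - 1.
Check: P(0) = -1. ✓

P(s) = 4s^2 + 6s - 1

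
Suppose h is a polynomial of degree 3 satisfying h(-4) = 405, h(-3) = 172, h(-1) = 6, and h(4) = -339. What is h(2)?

Write h(t) = at^3 + bt^2 + ct + d. Substituting each data point gives a linear system:
  -64a + 16b - 4c + d = 405
  -27a + 9b - 3c + d = 172
  -a + b - c + d = 6
  64a + 16b + 4c + d = -339
Solving the system yields a = -6, b = 2, c = 3, d = 1.
So h(t) = -6t^3 + 2t^2 + 3t + 1.
Then h(2) = -33.

-33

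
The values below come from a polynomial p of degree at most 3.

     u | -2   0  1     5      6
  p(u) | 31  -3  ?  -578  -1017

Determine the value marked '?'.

-2

The 4 known points determine the degree-3 polynomial uniquely.
Write p(u) = au^3 + bu^2 + cu + d. Substituting each data point gives a linear system:
  -8a + 4b - 2c + d = 31
  d = -3
  125a + 25b + 5c + d = -578
  216a + 36b + 6c + d = -1017
Solving the system yields a = -5, b = 1, c = 5, d = -3.
So p(u) = -5u^3 + u^2 + 5u - 3.
Then p(1) = -2.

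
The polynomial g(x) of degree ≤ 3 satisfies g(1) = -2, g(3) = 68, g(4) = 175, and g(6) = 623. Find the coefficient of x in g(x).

Write g(x) = ax^3 + bx^2 + cx + d. Substituting each data point gives a linear system:
  a + b + c + d = -2
  27a + 9b + 3c + d = 68
  64a + 16b + 4c + d = 175
  216a + 36b + 6c + d = 623
Solving the system yields a = 3, b = 0, c = -4, d = -1.
So g(x) = 3x³ - 4x - 1.
The coefficient of x is -4.

-4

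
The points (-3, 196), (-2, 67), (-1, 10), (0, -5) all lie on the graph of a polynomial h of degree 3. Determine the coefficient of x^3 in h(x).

-5

Write h(x) = ax^3 + bx^2 + cx + d. Substituting each data point gives a linear system:
  -27a + 9b - 3c + d = 196
  -8a + 4b - 2c + d = 67
  -a + b - c + d = 10
  d = -5
Solving the system yields a = -5, b = 6, c = -4, d = -5.
So h(x) = -5x^3 + 6x^2 - 4x - 5.
The leading coefficient is -5.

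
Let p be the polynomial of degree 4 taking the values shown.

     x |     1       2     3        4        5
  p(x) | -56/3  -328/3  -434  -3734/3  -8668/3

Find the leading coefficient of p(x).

Write p(x) = ax^4 + bx^3 + cx^2 + dx + e. Substituting each data point gives a linear system:
  a + b + c + d + e = -56/3
  16a + 8b + 4c + 2d + e = -328/3
  81a + 27b + 9c + 3d + e = -434
  256a + 64b + 16c + 4d + e = -3734/3
  625a + 125b + 25c + 5d + e = -8668/3
Solving the system yields a = -4, b = -2, c = -5, d = -5/3, e = -6.
So p(x) = -4x⁴ - 2x³ - 5x² - (5/3)x - 6.
The leading coefficient is -4.

-4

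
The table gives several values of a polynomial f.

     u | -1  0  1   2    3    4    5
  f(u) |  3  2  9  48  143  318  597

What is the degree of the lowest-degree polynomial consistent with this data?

Forward differences of the values at u = -1, 0, 1, 2, 3, 4, 5:
  f  : 3  2  9  48  143  318  597
  Δ  : -1  7  39  95  175  279
  Δ^2: 8  32  56  80  104
  Δ^3: 24  24  24  24
  Δ^4: 0  0  0
  Δ^5: 0  0
  Δ^6: 0
The third differences are constant (24) and nonzero, while all higher differences vanish, so the minimal degree is 3.

3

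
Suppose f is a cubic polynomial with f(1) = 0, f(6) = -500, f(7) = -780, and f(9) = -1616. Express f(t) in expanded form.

f(t) = -2t^3 - 2t^2 + 4

Write f(t) = at^3 + bt^2 + ct + d. Substituting each data point gives a linear system:
  a + b + c + d = 0
  216a + 36b + 6c + d = -500
  343a + 49b + 7c + d = -780
  729a + 81b + 9c + d = -1616
Solving the system yields a = -2, b = -2, c = 0, d = 4.
So f(t) = -2t^3 - 2t^2 + 4.
Check: f(9) = -1616. ✓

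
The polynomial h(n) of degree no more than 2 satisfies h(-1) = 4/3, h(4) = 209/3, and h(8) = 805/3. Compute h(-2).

Write h(n) = an^2 + bn + c. Substituting each data point gives a linear system:
  a - b + c = 4/3
  16a + 4b + c = 209/3
  64a + 8b + c = 805/3
Solving the system yields a = 4, b = 5/3, c = -1.
So h(n) = 4n^2 + (5/3)n - 1.
Then h(-2) = 35/3.

35/3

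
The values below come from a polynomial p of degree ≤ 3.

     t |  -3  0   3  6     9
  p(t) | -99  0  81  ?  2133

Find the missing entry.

630

The 4 known points determine the degree-3 polynomial uniquely.
Write p(t) = at^3 + bt^2 + ct + d. Substituting each data point gives a linear system:
  -27a + 9b - 3c + d = -99
  d = 0
  27a + 9b + 3c + d = 81
  729a + 81b + 9c + d = 2133
Solving the system yields a = 3, b = -1, c = 3, d = 0.
So p(t) = 3t³ - t² + 3t.
Then p(6) = 630.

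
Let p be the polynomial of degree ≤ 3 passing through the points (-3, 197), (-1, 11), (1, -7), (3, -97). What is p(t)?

Using the Lagrange interpolation formula with nodes -3, -1, 1, 3:
  L_0(t) = (t + 1)(t - 1)(t - 3) / -48
  L_1(t) = (t + 3)(t - 1)(t - 3) / 16
  L_2(t) = (t + 3)(t + 1)(t - 3) / -16
  L_3(t) = (t + 3)(t + 1)(t - 1) / 48
Then p(t) = 197·L_0(t) + 11·L_1(t) - 7·L_2(t) - 97·L_3(t).
Expanding and collecting terms gives p(t) = -5t³ + 6t² - 4t - 4.
Check: p(3) = -97. ✓

p(t) = -5t^3 + 6t^2 - 4t - 4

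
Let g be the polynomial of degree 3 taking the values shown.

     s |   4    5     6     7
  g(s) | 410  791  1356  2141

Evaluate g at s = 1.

11

Forward differences of the values at s = 4, 5, 6, 7:
  g  : 410  791  1356  2141
  Δ  : 381  565  785
  Δ^2: 184  220
  Δ^3: 36
The third differences are constant, confirming degree 3.
Interpolating (Newton forward form) and evaluating at s = 1 gives g(1) = 11.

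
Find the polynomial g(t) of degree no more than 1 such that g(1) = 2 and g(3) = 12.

g(t) = 5t - 3

Write g(t) = at + b. Substituting each data point gives a linear system:
  a + b = 2
  3a + b = 12
Solving the system yields a = 5, b = -3.
So g(t) = 5t - 3.
Check: g(1) = 2. ✓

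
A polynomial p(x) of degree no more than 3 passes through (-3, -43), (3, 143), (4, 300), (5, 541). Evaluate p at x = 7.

1347

Using the Lagrange interpolation formula with nodes -3, 3, 4, 5:
  L_0(x) = (x - 3)(x - 4)(x - 5) / -336
  L_1(x) = (x + 3)(x - 4)(x - 5) / 12
  L_2(x) = (x + 3)(x - 3)(x - 5) / -7
  L_3(x) = (x + 3)(x - 3)(x - 4) / 16
Then p(x) = -43·L_0(x) + 143·L_1(x) + 300·L_2(x) + 541·L_3(x).
Expanding and collecting terms gives p(x) = 3x^3 + 6x^2 + 4x - 4.
Evaluating at x = 7: p(7) = 1347.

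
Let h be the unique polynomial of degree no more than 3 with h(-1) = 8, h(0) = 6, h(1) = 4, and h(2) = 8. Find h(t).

h(t) = t^3 - 3t + 6

Write h(t) = at^3 + bt^2 + ct + d. Substituting each data point gives a linear system:
  -a + b - c + d = 8
  d = 6
  a + b + c + d = 4
  8a + 4b + 2c + d = 8
Solving the system yields a = 1, b = 0, c = -3, d = 6.
So h(t) = t^3 - 3t + 6.
Check: h(2) = 8. ✓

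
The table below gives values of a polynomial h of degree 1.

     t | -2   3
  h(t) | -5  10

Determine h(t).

Using the Lagrange interpolation formula with nodes -2, 3:
  L_0(t) = (t - 3) / -5
  L_1(t) = (t + 2) / 5
Then h(t) = -5·L_0(t) + 10·L_1(t).
Expanding and collecting terms gives h(t) = 3t + 1.
Check: h(-2) = -5. ✓

h(t) = 3t + 1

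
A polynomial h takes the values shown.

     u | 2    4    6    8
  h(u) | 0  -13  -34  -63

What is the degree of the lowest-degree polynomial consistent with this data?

2

Forward differences of the values at u = 2, 4, 6, 8:
  h  : 0  -13  -34  -63
  Δ  : -13  -21  -29
  Δ^2: -8  -8
  Δ^3: 0
The second differences are constant (-8) and nonzero, while all higher differences vanish, so the minimal degree is 2.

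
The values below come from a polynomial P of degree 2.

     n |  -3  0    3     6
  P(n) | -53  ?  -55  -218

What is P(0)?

0

The 3 known points determine the degree-2 polynomial uniquely.
Write P(n) = an^2 + bn + c. Substituting each data point gives a linear system:
  9a - 3b + c = -53
  9a + 3b + c = -55
  36a + 6b + c = -218
Solving the system yields a = -6, b = -1/3, c = 0.
So P(n) = -6n² - (1/3)n.
Then P(0) = 0.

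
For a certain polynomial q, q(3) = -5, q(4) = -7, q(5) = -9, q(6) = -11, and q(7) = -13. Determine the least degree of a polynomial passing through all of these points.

Forward differences of the values at n = 3, 4, 5, 6, 7:
  q  : -5  -7  -9  -11  -13
  Δ  : -2  -2  -2  -2
  Δ^2: 0  0  0
  Δ^3: 0  0
  Δ^4: 0
The first differences are constant (-2) and nonzero, while all higher differences vanish, so the minimal degree is 1.

1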